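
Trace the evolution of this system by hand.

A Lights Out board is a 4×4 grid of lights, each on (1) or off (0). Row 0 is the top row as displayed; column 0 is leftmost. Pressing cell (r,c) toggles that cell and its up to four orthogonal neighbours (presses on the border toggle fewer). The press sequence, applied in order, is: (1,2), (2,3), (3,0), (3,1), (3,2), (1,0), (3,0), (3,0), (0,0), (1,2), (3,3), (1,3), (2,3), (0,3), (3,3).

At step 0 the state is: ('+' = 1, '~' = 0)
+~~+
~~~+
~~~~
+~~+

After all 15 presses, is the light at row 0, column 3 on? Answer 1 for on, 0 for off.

gen 0: +~~+
~~~+
~~~~
+~~+
gen 1: +~++
~++~
~~+~
+~~+
gen 2: +~++
~+++
~~~+
+~~~
gen 3: +~++
~+++
+~~+
~+~~
gen 4: +~++
~+++
++~+
+~+~
gen 5: +~++
~+++
++++
++~+
gen 6: ~~++
+~++
~+++
++~+
gen 7: ~~++
+~++
++++
~~~+
gen 8: ~~++
+~++
~+++
++~+
gen 9: ++++
~~++
~+++
++~+
gen 10: ++~+
~+~~
~+~+
++~+
gen 11: ++~+
~+~~
~+~~
+++~
gen 12: ++~~
~+++
~+~+
+++~
gen 13: ++~~
~++~
~++~
++++
gen 14: ++++
~+++
~++~
++++
gen 15: ++++
~+++
~+++
++~~

1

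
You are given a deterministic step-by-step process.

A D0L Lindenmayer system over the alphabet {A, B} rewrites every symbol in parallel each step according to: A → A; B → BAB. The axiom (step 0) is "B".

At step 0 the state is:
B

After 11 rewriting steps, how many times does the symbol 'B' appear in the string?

2048

gen 0: B
gen 1: BAB
gen 2: BABABAB
gen 3: BABABABABABABAB
gen 4: BABABABABABABABABABABABABABABAB
gen 5: BABABABABABABABABABABABABABABABABABABABABABABABABABABABABABABAB
gen 6: BABABABABABABABABABABABABABABABABABABABABABABABABABABABABA…ABABABABABABABABABABABABABABABABABABABABABABABABABABABABAB  (len 127)
gen 7: BABABABABABABABABABABABABABABABABABABABABABABABABABABABABA…ABABABABABABABABABABABABABABABABABABABABABABABABABABABABAB  (len 255)
gen 8: BABABABABABABABABABABABABABABABABABABABABABABABABABABABABA…ABABABABABABABABABABABABABABABABABABABABABABABABABABABABAB  (len 511)
gen 9: BABABABABABABABABABABABABABABABABABABABABABABABABABABABABA…ABABABABABABABABABABABABABABABABABABABABABABABABABABABABAB  (len 1023)
gen 10: BABABABABABABABABABABABABABABABABABABABABABABABABABABABABA…ABABABABABABABABABABABABABABABABABABABABABABABABABABABABAB  (len 2047)
gen 11: BABABABABABABABABABABABABABABABABABABABABABABABABABABABABA…ABABABABABABABABABABABABABABABABABABABABABABABABABABABABAB  (len 4095)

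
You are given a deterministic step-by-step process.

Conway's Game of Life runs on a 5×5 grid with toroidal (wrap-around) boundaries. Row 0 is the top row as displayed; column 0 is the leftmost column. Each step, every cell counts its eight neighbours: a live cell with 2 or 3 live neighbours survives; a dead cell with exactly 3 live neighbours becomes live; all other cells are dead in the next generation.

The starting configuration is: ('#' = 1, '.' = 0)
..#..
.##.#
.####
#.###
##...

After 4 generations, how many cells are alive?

4

gen 0: ..#..
.##.#
.####
#.###
##...
gen 1: ..##.
....#
.....
.....
#....
gen 2: ...##
...#.
.....
.....
.....
gen 3: ...##
...##
.....
.....
.....
gen 4: ...##
...##
.....
.....
.....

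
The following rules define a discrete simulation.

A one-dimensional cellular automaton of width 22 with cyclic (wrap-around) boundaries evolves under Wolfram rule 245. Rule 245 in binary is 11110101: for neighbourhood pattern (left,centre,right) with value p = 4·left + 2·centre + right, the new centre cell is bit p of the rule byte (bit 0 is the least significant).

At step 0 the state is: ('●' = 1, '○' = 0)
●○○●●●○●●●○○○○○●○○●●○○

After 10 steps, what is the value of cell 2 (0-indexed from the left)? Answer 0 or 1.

1

[0] ●○○●●●○●●●○○○○○●○○●●○○
[1] ●●○○●●●○●●●●●●○●●○○●●○
[2] ○●●○○●●●○●●●●●●○●●○○●●
[3] ●○●●○○●●●○●●●●●●○●●○○●
[4] ●●○●●○○●●●○●●●●●●○●●○○
[5] ○●●○●●○○●●●○●●●●●●○●●○
[6] ○○●●○●●○○●●●○●●●●●●○●●
[7] ●○○●●○●●○○●●●○●●●●●●○●
[8] ●●○○●●○●●○○●●●○●●●●●●○
[9] ○●●○○●●○●●○○●●●○●●●●●●
[10] ●○●●○○●●○●●○○●●●○●●●●●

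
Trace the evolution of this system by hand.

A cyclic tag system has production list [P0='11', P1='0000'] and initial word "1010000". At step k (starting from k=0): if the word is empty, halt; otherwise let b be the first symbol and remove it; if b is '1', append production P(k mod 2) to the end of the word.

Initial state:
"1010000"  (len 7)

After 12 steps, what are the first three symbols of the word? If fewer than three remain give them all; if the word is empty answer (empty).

[0] "1010000"  (len 7)
[1] "01000011"  (len 8)
[2] "1000011"  (len 7)
[3] "00001111"  (len 8)
[4] "0001111"  (len 7)
[5] "001111"  (len 6)
[6] "01111"  (len 5)
[7] "1111"  (len 4)
[8] "1110000"  (len 7)
[9] "11000011"  (len 8)
[10] "10000110000"  (len 11)
[11] "000011000011"  (len 12)
[12] "00011000011"  (len 11)

000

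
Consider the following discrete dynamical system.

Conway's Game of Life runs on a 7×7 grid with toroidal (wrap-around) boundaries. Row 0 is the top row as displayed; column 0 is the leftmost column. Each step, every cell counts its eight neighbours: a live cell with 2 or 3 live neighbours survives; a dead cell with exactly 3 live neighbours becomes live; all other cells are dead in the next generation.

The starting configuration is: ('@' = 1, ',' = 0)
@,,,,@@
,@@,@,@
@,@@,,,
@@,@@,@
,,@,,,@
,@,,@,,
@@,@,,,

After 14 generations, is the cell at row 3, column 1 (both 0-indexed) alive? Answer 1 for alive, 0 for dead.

0

step 0: @,,,,@@
,@@,@,@
@,@@,,,
@@,@@,@
,,@,,,@
,@,,@,,
@@,@,,,
step 1: ,,,@@@,
,,@,@,,
,,,,,,,
,,,,@@@
,,@,@,@
,@,@,,,
,@@,@@,
step 2: ,@,,,,,
,,,,@@,
,,,@@,,
,,,@@,@
@,@,@,@
@@,,,,,
,@,,,@,
step 3: ,,,,@@,
,,,@@@,
,,,,,,,
@,@,,,@
,,@,@,@
,,@,,@,
,@@,,,,
step 4: ,,@,,@,
,,,@,@,
,,,@@@@
@@,@,@@
@,@,,,@
,,@,,@,
,@@@@@,
step 5: ,@,,,@@
,,@@,,,
,,,@,,,
,@,@,,,
,,@@@,,
@,,,,@,
,@,,,@@
step 6: ,@,,@@@
,,@@@,,
,,,@@,,
,,,,,,,
,@@@@,,
@@@@,@,
,@,,@,,
step 7: @@,,,,,
,,@,,,,
,,@,@,,
,,,,,,,
@,,,@,,
@,,,,@,
,,,,,,,
step 8: ,@,,,,,
,,@@,,,
,,,@,,,
,,,@,,,
,,,,,,@
,,,,,,@
@@,,,,@
step 9: ,@,,,,,
,,@@,,,
,,,@@,,
,,,,,,,
,,,,,,,
,,,,,@@
,@,,,,@
step 10: @@,,,,,
,,@@@,,
,,@@@,,
,,,,,,,
,,,,,,,
@,,,,@@
,,,,,@@
step 11: @@@@@@@
,,,,@,,
,,@,@,,
,,,@,,,
,,,,,,@
@,,,,@,
,@,,,@,
step 12: @@@@,,@
@,,,,,@
,,,,@,,
,,,@,,,
,,,,,,@
@,,,,@,
,,,@,,,
step 13: ,@@@,,@
,,@@,@@
,,,,,,,
,,,,,,,
,,,,,,@
,,,,,,@
,,,@@,,
step 14: @@,,,,@
@@,@@@@
,,,,,,,
,,,,,,,
,,,,,,,
,,,,,@,
@,,@@@,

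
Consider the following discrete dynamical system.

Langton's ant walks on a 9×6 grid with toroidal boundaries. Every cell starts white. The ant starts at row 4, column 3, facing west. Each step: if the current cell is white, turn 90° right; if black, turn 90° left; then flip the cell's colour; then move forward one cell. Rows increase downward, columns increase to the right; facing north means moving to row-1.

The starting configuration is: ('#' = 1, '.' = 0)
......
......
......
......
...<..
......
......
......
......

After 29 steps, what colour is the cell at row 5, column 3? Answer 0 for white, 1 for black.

0

gen 0: ......
......
......
......
...<..
......
......
......
......
gen 1: ......
......
......
...^..
...#..
......
......
......
......
gen 2: ......
......
......
...#>.
...#..
......
......
......
......
gen 3: ......
......
......
...##.
...#v.
......
......
......
......
gen 4: ......
......
......
...##.
...<#.
......
......
......
......
gen 5: ......
......
......
...##.
....#.
...v..
......
......
......
gen 6: ......
......
......
...##.
....#.
..<#..
......
......
......
gen 7: ......
......
......
...##.
..^.#.
..##..
......
......
......
gen 8: ......
......
......
...##.
..#>#.
..##..
......
......
......
gen 9: ......
......
......
...##.
..###.
..#v..
......
......
......
gen 10: ......
......
......
...##.
..###.
..#.>.
......
......
......
gen 11: ......
......
......
...##.
..###.
..#.#.
....v.
......
......
gen 12: ......
......
......
...##.
..###.
..#.#.
...<#.
......
......
gen 13: ......
......
......
...##.
..###.
..#^#.
...##.
......
......
gen 14: ......
......
......
...##.
..###.
..##>.
...##.
......
......
gen 15: ......
......
......
...##.
..##^.
..##..
...##.
......
......
gen 16: ......
......
......
...##.
..#<..
..##..
...##.
......
......
gen 17: ......
......
......
...##.
..#...
..#v..
...##.
......
......
gen 18: ......
......
......
...##.
..#...
..#.>.
...##.
......
......
gen 19: ......
......
......
...##.
..#...
..#.#.
...#v.
......
......
gen 20: ......
......
......
...##.
..#...
..#.#.
...#.>
......
......
gen 21: ......
......
......
...##.
..#...
..#.#.
...#.#
.....v
......
gen 22: ......
......
......
...##.
..#...
..#.#.
...#.#
....<#
......
gen 23: ......
......
......
...##.
..#...
..#.#.
...#^#
....##
......
gen 24: ......
......
......
...##.
..#...
..#.#.
...##>
....##
......
gen 25: ......
......
......
...##.
..#...
..#.#^
...##.
....##
......
gen 26: ......
......
......
...##.
..#...
>.#.##
...##.
....##
......
gen 27: ......
......
......
...##.
..#...
#.#.##
v..##.
....##
......
gen 28: ......
......
......
...##.
..#...
#.#.##
#..##<
....##
......
gen 29: ......
......
......
...##.
..#...
#.#.#^
#..###
....##
......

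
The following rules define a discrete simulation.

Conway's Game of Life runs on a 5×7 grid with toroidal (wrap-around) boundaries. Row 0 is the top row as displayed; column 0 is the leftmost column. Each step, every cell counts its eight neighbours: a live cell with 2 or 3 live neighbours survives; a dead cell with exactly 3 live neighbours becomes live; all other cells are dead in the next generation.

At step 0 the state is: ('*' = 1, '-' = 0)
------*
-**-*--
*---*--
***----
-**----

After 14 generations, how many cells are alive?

11

step 0: ------*
-**-*--
*---*--
***----
-**----
step 1: *--*---
**-*-*-
*------
*-**---
--*----
step 2: *--**-*
***-*--
*--**--
--**---
--*----
step 3: *---***
--*----
*---*--
-**-*--
-**-*--
step 4: *-*-***
**-**--
--*----
*-*-**-
--*-*-*
step 5: --*----
*---*--
*-*--**
--*-***
--*----
step 6: -*-*---
*--*-*-
*------
*-*-*--
-**--*-
step 7: **-*--*
***-*-*
*--**--
*-**--*
*---*--
step 8: ---**--
----*--
----*--
*-*--**
----**-
step 9: ---*---
----**-
---**-*
---*--*
-------
step 10: ----*--
-----*-
---*--*
---***-
-------
step 11: -------
----**-
---*--*
---***-
---*-*-
step 12: -----*-
----**-
---*--*
--**-**
---*-*-
step 13: -----**
----***
--**--*
--**-**
--**-*-
step 14: ---*---
*--**--
*-*----
-*---**
--**---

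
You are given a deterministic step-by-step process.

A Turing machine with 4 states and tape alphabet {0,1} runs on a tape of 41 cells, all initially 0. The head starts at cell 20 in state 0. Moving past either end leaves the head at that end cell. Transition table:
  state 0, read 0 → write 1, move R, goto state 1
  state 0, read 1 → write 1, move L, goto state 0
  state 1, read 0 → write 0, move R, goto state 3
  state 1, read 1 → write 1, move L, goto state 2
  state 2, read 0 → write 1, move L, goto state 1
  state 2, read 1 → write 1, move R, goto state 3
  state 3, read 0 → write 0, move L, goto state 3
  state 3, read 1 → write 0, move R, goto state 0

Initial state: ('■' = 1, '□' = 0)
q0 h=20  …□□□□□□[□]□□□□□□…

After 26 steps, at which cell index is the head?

26

k=0  q0 h=20  …□□□□□□[□]□□□□□□…
k=1  q1 h=21  …□□□□□■[□]□□□□□□…
k=2  q3 h=22  …□□□□■□[□]□□□□□□…
k=3  q3 h=21  …□□□□□■[□]□□□□□□…
k=4  q3 h=20  …□□□□□□[■]□□□□□□…
k=5  q0 h=21  …□□□□□□[□]□□□□□□…
k=6  q1 h=22  …□□□□□■[□]□□□□□□…
k=7  q3 h=23  …□□□□■□[□]□□□□□□…
k=8  q3 h=22  …□□□□□■[□]□□□□□□…
k=9  q3 h=21  …□□□□□□[■]□□□□□□…
k=10  q0 h=22  …□□□□□□[□]□□□□□□…
k=11  q1 h=23  …□□□□□■[□]□□□□□□…
k=12  q3 h=24  …□□□□■□[□]□□□□□□…
k=13  q3 h=23  …□□□□□■[□]□□□□□□…
k=14  q3 h=22  …□□□□□□[■]□□□□□□…
k=15  q0 h=23  …□□□□□□[□]□□□□□□…
k=16  q1 h=24  …□□□□□■[□]□□□□□□…
k=17  q3 h=25  …□□□□■□[□]□□□□□□…
k=18  q3 h=24  …□□□□□■[□]□□□□□□…
k=19  q3 h=23  …□□□□□□[■]□□□□□□…
k=20  q0 h=24  …□□□□□□[□]□□□□□□…
k=21  q1 h=25  …□□□□□■[□]□□□□□□…
k=22  q3 h=26  …□□□□■□[□]□□□□□□…
k=23  q3 h=25  …□□□□□■[□]□□□□□□…
k=24  q3 h=24  …□□□□□□[■]□□□□□□…
k=25  q0 h=25  …□□□□□□[□]□□□□□□…
k=26  q1 h=26  …□□□□□■[□]□□□□□□…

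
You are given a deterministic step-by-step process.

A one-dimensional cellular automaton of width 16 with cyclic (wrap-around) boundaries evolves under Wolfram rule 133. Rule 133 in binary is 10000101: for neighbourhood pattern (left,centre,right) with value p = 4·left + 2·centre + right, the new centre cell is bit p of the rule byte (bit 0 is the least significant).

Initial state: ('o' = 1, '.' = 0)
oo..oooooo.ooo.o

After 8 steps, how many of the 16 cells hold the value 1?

[0] oo..oooooo.ooo.o
[1] o....oooo...o...
[2] o.oo..oo..o.o.o.
[3] o.........o.o.o.
[4] o.ooooooo.o.o.o.
[5] o..ooooo..o.o.o.
[6] o...ooo...o.o.o.
[7] o.o..o..o.o.o.o.
[8] o.o..o..o.o.o.o.

7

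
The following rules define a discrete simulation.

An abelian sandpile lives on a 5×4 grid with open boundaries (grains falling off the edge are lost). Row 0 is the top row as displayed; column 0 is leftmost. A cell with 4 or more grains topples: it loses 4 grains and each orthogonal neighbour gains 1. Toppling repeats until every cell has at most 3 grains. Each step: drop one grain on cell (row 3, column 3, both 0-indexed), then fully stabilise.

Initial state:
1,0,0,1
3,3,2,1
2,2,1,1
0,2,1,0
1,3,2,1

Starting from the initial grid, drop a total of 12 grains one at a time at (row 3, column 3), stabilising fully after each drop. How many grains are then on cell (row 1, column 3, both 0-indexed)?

t=0: 1,0,0,1
3,3,2,1
2,2,1,1
0,2,1,0
1,3,2,1
t=1: 1,0,0,1
3,3,2,1
2,2,1,1
0,2,1,1
1,3,2,1
t=2: 1,0,0,1
3,3,2,1
2,2,1,1
0,2,1,2
1,3,2,1
t=3: 1,0,0,1
3,3,2,1
2,2,1,1
0,2,1,3
1,3,2,1
t=4: 1,0,0,1
3,3,2,1
2,2,1,2
0,2,2,0
1,3,2,2
t=5: 1,0,0,1
3,3,2,1
2,2,1,2
0,2,2,1
1,3,2,2
t=6: 1,0,0,1
3,3,2,1
2,2,1,2
0,2,2,2
1,3,2,2
t=7: 1,0,0,1
3,3,2,1
2,2,1,2
0,2,2,3
1,3,2,2
t=8: 1,0,0,1
3,3,2,1
2,2,1,3
0,2,3,0
1,3,2,3
t=9: 1,0,0,1
3,3,2,1
2,2,1,3
0,2,3,1
1,3,2,3
t=10: 1,0,0,1
3,3,2,1
2,2,1,3
0,2,3,2
1,3,2,3
t=11: 1,0,0,1
3,3,2,1
2,2,1,3
0,2,3,3
1,3,2,3
t=12: 1,0,0,1
3,3,2,2
2,3,3,0
1,0,2,3
2,1,1,1

2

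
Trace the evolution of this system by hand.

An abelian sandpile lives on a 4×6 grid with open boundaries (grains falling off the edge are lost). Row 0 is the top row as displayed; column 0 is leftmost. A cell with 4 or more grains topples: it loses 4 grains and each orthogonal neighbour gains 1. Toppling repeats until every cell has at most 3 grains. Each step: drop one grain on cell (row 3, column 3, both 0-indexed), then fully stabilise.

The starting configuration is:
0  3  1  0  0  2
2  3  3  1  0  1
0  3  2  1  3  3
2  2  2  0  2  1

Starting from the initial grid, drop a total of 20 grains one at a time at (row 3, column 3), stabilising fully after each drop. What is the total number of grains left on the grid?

42

t=0: 0  3  1  0  0  2
2  3  3  1  0  1
0  3  2  1  3  3
2  2  2  0  2  1
t=1: 0  3  1  0  0  2
2  3  3  1  0  1
0  3  2  1  3  3
2  2  2  1  2  1
t=2: 0  3  1  0  0  2
2  3  3  1  0  1
0  3  2  1  3  3
2  2  2  2  2  1
t=3: 0  3  1  0  0  2
2  3  3  1  0  1
0  3  2  1  3  3
2  2  2  3  2  1
t=4: 0  3  1  0  0  2
2  3  3  1  0  1
0  3  2  2  3  3
2  2  3  0  3  1
t=5: 0  3  1  0  0  2
2  3  3  1  0  1
0  3  2  2  3  3
2  2  3  1  3  1
t=6: 0  3  1  0  0  2
2  3  3  1  0  1
0  3  2  2  3  3
2  2  3  2  3  1
t=7: 0  3  1  0  0  2
2  3  3  1  0  1
0  3  2  2  3  3
2  2  3  3  3  1
t=8: 1  0  3  0  0  2
3  2  1  3  1  2
1  2  2  1  2  0
3  0  2  3  1  3
t=9: 1  0  3  0  0  2
3  2  1  3  1  2
1  2  2  2  2  0
3  0  3  0  2  3
t=10: 1  0  3  0  0  2
3  2  1  3  1  2
1  2  2  2  2  0
3  0  3  1  2  3
t=11: 1  0  3  0  0  2
3  2  1  3  1  2
1  2  2  2  2  0
3  0  3  2  2  3
t=12: 1  0  3  0  0  2
3  2  1  3  1  2
1  2  2  2  2  0
3  0  3  3  2  3
t=13: 1  0  3  0  0  2
3  2  1  3  1  2
1  2  3  3  2  0
3  1  0  1  3  3
t=14: 1  0  3  0  0  2
3  2  1  3  1  2
1  2  3  3  2  0
3  1  0  2  3  3
t=15: 1  0  3  0  0  2
3  2  1  3  1  2
1  2  3  3  2  0
3  1  0  3  3  3
t=16: 1  0  3  1  0  2
3  2  3  0  3  2
1  3  0  3  0  2
3  1  2  2  2  0
t=17: 1  0  3  1  0  2
3  2  3  0  3  2
1  3  0  3  0  2
3  1  2  3  2  0
t=18: 1  0  3  1  0  2
3  2  3  1  3  2
1  3  1  0  1  2
3  1  3  1  3  0
t=19: 1  0  3  1  0  2
3  2  3  1  3  2
1  3  1  0  1  2
3  1  3  2  3  0
t=20: 1  0  3  1  0  2
3  2  3  1  3  2
1  3  1  0  1  2
3  1  3  3  3  0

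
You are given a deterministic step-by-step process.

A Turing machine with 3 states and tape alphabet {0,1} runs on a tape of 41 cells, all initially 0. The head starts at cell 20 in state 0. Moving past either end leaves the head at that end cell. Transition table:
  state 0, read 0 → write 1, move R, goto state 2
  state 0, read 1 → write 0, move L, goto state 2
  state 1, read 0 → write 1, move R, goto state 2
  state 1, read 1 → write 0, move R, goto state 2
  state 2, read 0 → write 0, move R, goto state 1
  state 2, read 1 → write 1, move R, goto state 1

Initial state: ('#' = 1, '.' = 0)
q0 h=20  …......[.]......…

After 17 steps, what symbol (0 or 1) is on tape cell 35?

step 0: q0 h=20  …......[.]......…
step 1: q2 h=21  ….....#[.]......…
step 2: q1 h=22  …....#.[.]......…
step 3: q2 h=23  …...#.#[.]......…
step 4: q1 h=24  …..#.#.[.]......…
step 5: q2 h=25  ….#.#.#[.]......…
step 6: q1 h=26  …#.#.#.[.]......…
step 7: q2 h=27  ….#.#.#[.]......…
step 8: q1 h=28  …#.#.#.[.]......…
step 9: q2 h=29  ….#.#.#[.]......…
step 10: q1 h=30  …#.#.#.[.]......…
step 11: q2 h=31  ….#.#.#[.]......…
step 12: q1 h=32  …#.#.#.[.]......…
step 13: q2 h=33  ….#.#.#[.]......…
step 14: q1 h=34  …#.#.#.[.]......|
step 15: q2 h=35  ….#.#.#[.].....|
step 16: q1 h=36  …#.#.#.[.]....|
step 17: q2 h=37  ….#.#.#[.]...|

0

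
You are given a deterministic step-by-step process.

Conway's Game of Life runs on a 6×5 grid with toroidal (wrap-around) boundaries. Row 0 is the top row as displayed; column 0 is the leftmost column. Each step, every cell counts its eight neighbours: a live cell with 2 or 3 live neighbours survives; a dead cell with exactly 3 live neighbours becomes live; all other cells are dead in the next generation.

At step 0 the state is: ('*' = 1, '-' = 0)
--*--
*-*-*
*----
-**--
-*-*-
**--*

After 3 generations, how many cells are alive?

0) --*--
*-*-*
*----
-**--
-*-*-
**--*
1) --*--
*--**
*-***
***--
---**
**-**
2) --*--
*----
-----
-----
-----
**---
3) *----
-----
-----
-----
-----
-*---

2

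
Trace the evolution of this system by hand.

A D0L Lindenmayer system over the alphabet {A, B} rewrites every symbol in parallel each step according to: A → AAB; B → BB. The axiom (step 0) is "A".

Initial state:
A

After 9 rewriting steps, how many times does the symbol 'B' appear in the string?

2304

gen 0: A
gen 1: AAB
gen 2: AABAABBB
gen 3: AABAABBBAABAABBBBBBB
gen 4: AABAABBBAABAABBBBBBBAABAABBBAABAABBBBBBBBBBBBBBB
gen 5: AABAABBBAABAABBBBBBBAABAABBBAABAABBBBBBBBBBBBBBBAABAABBBAABAABBBBBBBAABAABBBAABAABBBBBBBBBBBBBBBBBBBBBBBBBBBBBBB
gen 6: AABAABBBAABAABBBBBBBAABAABBBAABAABBBBBBBBBBBBBBBAABAABBBAA…BBBBBBBBBBBBBBBBBBBBBBBBBBBBBBBBBBBBBBBBBBBBBBBBBBBBBBBBBB  (len 256)
gen 7: AABAABBBAABAABBBBBBBAABAABBBAABAABBBBBBBBBBBBBBBAABAABBBAA…BBBBBBBBBBBBBBBBBBBBBBBBBBBBBBBBBBBBBBBBBBBBBBBBBBBBBBBBBB  (len 576)
gen 8: AABAABBBAABAABBBBBBBAABAABBBAABAABBBBBBBBBBBBBBBAABAABBBAA…BBBBBBBBBBBBBBBBBBBBBBBBBBBBBBBBBBBBBBBBBBBBBBBBBBBBBBBBBB  (len 1280)
gen 9: AABAABBBAABAABBBBBBBAABAABBBAABAABBBBBBBBBBBBBBBAABAABBBAA…BBBBBBBBBBBBBBBBBBBBBBBBBBBBBBBBBBBBBBBBBBBBBBBBBBBBBBBBBB  (len 2816)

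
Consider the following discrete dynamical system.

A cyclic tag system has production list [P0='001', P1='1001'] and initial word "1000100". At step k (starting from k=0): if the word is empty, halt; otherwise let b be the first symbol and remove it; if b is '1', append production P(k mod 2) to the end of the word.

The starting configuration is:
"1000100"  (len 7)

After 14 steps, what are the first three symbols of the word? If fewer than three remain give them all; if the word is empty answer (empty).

001

[0] "1000100"  (len 7)
[1] "000100001"  (len 9)
[2] "00100001"  (len 8)
[3] "0100001"  (len 7)
[4] "100001"  (len 6)
[5] "00001001"  (len 8)
[6] "0001001"  (len 7)
[7] "001001"  (len 6)
[8] "01001"  (len 5)
[9] "1001"  (len 4)
[10] "0011001"  (len 7)
[11] "011001"  (len 6)
[12] "11001"  (len 5)
[13] "1001001"  (len 7)
[14] "0010011001"  (len 10)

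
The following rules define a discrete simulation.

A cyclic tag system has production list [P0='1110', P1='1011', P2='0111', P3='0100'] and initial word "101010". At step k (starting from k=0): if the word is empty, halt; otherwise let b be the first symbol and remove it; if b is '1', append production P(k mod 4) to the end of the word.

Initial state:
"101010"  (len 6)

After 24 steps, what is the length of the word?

gen 0: "101010"  (len 6)
gen 1: "010101110"  (len 9)
gen 2: "10101110"  (len 8)
gen 3: "01011100111"  (len 11)
gen 4: "1011100111"  (len 10)
gen 5: "0111001111110"  (len 13)
gen 6: "111001111110"  (len 12)
gen 7: "110011111100111"  (len 15)
gen 8: "100111111001110100"  (len 18)
gen 9: "001111110011101001110"  (len 21)
gen 10: "01111110011101001110"  (len 20)
gen 11: "1111110011101001110"  (len 19)
gen 12: "1111100111010011100100"  (len 22)
gen 13: "1111001110100111001001110"  (len 25)
gen 14: "1110011101001110010011101011"  (len 28)
gen 15: "1100111010011100100111010110111"  (len 31)
gen 16: "1001110100111001001110101101110100"  (len 34)
gen 17: "0011101001110010011101011011101001110"  (len 37)
gen 18: "011101001110010011101011011101001110"  (len 36)
gen 19: "11101001110010011101011011101001110"  (len 35)
gen 20: "11010011100100111010110111010011100100"  (len 38)
gen 21: "10100111001001110101101110100111001001110"  (len 41)
gen 22: "01001110010011101011011101001110010011101011"  (len 44)
gen 23: "1001110010011101011011101001110010011101011"  (len 43)
gen 24: "0011100100111010110111010011100100111010110100"  (len 46)

46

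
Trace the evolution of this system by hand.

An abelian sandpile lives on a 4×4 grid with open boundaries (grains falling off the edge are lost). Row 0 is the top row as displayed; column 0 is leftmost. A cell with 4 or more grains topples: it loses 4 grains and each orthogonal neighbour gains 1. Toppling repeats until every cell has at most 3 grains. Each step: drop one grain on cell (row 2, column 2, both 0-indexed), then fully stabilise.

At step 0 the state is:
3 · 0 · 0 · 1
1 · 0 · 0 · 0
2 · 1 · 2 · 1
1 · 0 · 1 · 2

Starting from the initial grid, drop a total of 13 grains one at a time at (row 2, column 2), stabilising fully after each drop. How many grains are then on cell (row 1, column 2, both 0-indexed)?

step 0: 3 · 0 · 0 · 1
1 · 0 · 0 · 0
2 · 1 · 2 · 1
1 · 0 · 1 · 2
step 1: 3 · 0 · 0 · 1
1 · 0 · 0 · 0
2 · 1 · 3 · 1
1 · 0 · 1 · 2
step 2: 3 · 0 · 0 · 1
1 · 0 · 1 · 0
2 · 2 · 0 · 2
1 · 0 · 2 · 2
step 3: 3 · 0 · 0 · 1
1 · 0 · 1 · 0
2 · 2 · 1 · 2
1 · 0 · 2 · 2
step 4: 3 · 0 · 0 · 1
1 · 0 · 1 · 0
2 · 2 · 2 · 2
1 · 0 · 2 · 2
step 5: 3 · 0 · 0 · 1
1 · 0 · 1 · 0
2 · 2 · 3 · 2
1 · 0 · 2 · 2
step 6: 3 · 0 · 0 · 1
1 · 0 · 2 · 0
2 · 3 · 0 · 3
1 · 0 · 3 · 2
step 7: 3 · 0 · 0 · 1
1 · 0 · 2 · 0
2 · 3 · 1 · 3
1 · 0 · 3 · 2
step 8: 3 · 0 · 0 · 1
1 · 0 · 2 · 0
2 · 3 · 2 · 3
1 · 0 · 3 · 2
step 9: 3 · 0 · 0 · 1
1 · 0 · 2 · 0
2 · 3 · 3 · 3
1 · 0 · 3 · 2
step 10: 3 · 0 · 0 · 1
1 · 1 · 3 · 1
3 · 0 · 3 · 1
1 · 2 · 1 · 0
step 11: 3 · 0 · 1 · 1
1 · 2 · 0 · 2
3 · 1 · 1 · 2
1 · 2 · 2 · 0
step 12: 3 · 0 · 1 · 1
1 · 2 · 0 · 2
3 · 1 · 2 · 2
1 · 2 · 2 · 0
step 13: 3 · 0 · 1 · 1
1 · 2 · 0 · 2
3 · 1 · 3 · 2
1 · 2 · 2 · 0

0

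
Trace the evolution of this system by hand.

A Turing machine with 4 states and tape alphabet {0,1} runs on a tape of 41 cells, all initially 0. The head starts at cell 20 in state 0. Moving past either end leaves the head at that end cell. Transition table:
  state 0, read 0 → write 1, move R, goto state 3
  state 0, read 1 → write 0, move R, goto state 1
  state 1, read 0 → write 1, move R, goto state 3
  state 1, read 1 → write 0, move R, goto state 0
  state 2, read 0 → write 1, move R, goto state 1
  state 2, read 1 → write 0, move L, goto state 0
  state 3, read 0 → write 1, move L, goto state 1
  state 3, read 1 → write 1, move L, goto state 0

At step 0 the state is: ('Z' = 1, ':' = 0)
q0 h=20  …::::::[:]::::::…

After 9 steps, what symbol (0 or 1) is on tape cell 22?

t=0: q0 h=20  …::::::[:]::::::…
t=1: q3 h=21  …:::::Z[:]::::::…
t=2: q1 h=20  …::::::[Z]Z:::::…
t=3: q0 h=21  …::::::[Z]::::::…
t=4: q1 h=22  …::::::[:]::::::…
t=5: q3 h=23  …:::::Z[:]::::::…
t=6: q1 h=22  …::::::[Z]Z:::::…
t=7: q0 h=23  …::::::[Z]::::::…
t=8: q1 h=24  …::::::[:]::::::…
t=9: q3 h=25  …:::::Z[:]::::::…

0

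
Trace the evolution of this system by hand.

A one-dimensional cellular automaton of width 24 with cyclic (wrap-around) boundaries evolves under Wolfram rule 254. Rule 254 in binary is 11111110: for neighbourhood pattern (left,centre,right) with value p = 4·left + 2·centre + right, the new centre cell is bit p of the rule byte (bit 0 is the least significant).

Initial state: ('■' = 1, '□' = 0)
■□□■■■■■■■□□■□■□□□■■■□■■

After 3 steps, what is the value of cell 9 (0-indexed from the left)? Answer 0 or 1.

1

step 0: ■□□■■■■■■■□□■□■□□□■■■□■■
step 1: ■■■■■■■■■■■■■■■■□■■■■■■■
step 2: ■■■■■■■■■■■■■■■■■■■■■■■■
step 3: ■■■■■■■■■■■■■■■■■■■■■■■■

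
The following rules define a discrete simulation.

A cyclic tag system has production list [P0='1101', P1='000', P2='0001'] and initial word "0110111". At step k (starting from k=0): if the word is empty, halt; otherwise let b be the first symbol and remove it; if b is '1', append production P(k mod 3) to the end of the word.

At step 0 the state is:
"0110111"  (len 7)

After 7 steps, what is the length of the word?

18

[0] "0110111"  (len 7)
[1] "110111"  (len 6)
[2] "10111000"  (len 8)
[3] "01110000001"  (len 11)
[4] "1110000001"  (len 10)
[5] "110000001000"  (len 12)
[6] "100000010000001"  (len 15)
[7] "000000100000011101"  (len 18)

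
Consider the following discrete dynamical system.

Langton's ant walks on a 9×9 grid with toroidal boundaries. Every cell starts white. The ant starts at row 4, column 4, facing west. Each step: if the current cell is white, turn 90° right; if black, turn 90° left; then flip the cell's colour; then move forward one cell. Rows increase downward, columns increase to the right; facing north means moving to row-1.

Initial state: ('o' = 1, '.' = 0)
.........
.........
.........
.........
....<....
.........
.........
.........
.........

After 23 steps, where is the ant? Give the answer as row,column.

[0] .........
.........
.........
.........
....<....
.........
.........
.........
.........
[1] .........
.........
.........
....^....
....o....
.........
.........
.........
.........
[2] .........
.........
.........
....o>...
....o....
.........
.........
.........
.........
[3] .........
.........
.........
....oo...
....ov...
.........
.........
.........
.........
[4] .........
.........
.........
....oo...
....<o...
.........
.........
.........
.........
[5] .........
.........
.........
....oo...
.....o...
....v....
.........
.........
.........
[6] .........
.........
.........
....oo...
.....o...
...<o....
.........
.........
.........
[7] .........
.........
.........
....oo...
...^.o...
...oo....
.........
.........
.........
[8] .........
.........
.........
....oo...
...o>o...
...oo....
.........
.........
.........
[9] .........
.........
.........
....oo...
...ooo...
...ov....
.........
.........
.........
[10] .........
.........
.........
....oo...
...ooo...
...o.>...
.........
.........
.........
[11] .........
.........
.........
....oo...
...ooo...
...o.o...
.....v...
.........
.........
[12] .........
.........
.........
....oo...
...ooo...
...o.o...
....<o...
.........
.........
[13] .........
.........
.........
....oo...
...ooo...
...o^o...
....oo...
.........
.........
[14] .........
.........
.........
....oo...
...ooo...
...oo>...
....oo...
.........
.........
[15] .........
.........
.........
....oo...
...oo^...
...oo....
....oo...
.........
.........
[16] .........
.........
.........
....oo...
...o<....
...oo....
....oo...
.........
.........
[17] .........
.........
.........
....oo...
...o.....
...ov....
....oo...
.........
.........
[18] .........
.........
.........
....oo...
...o.....
...o.>...
....oo...
.........
.........
[19] .........
.........
.........
....oo...
...o.....
...o.o...
....ov...
.........
.........
[20] .........
.........
.........
....oo...
...o.....
...o.o...
....o.>..
.........
.........
[21] .........
.........
.........
....oo...
...o.....
...o.o...
....o.o..
......v..
.........
[22] .........
.........
.........
....oo...
...o.....
...o.o...
....o.o..
.....<o..
.........
[23] .........
.........
.........
....oo...
...o.....
...o.o...
....o^o..
.....oo..
.........

6,5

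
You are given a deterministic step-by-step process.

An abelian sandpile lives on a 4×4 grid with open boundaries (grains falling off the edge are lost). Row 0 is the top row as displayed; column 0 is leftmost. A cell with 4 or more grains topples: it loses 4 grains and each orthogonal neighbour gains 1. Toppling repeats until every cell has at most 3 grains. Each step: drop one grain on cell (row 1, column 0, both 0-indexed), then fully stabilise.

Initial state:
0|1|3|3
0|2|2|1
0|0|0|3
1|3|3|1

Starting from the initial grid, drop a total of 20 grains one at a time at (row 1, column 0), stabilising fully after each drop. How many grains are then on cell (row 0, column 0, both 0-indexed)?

step 0: 0|1|3|3
0|2|2|1
0|0|0|3
1|3|3|1
step 1: 0|1|3|3
1|2|2|1
0|0|0|3
1|3|3|1
step 2: 0|1|3|3
2|2|2|1
0|0|0|3
1|3|3|1
step 3: 0|1|3|3
3|2|2|1
0|0|0|3
1|3|3|1
step 4: 1|1|3|3
0|3|2|1
1|0|0|3
1|3|3|1
step 5: 1|1|3|3
1|3|2|1
1|0|0|3
1|3|3|1
step 6: 1|1|3|3
2|3|2|1
1|0|0|3
1|3|3|1
step 7: 1|1|3|3
3|3|2|1
1|0|0|3
1|3|3|1
step 8: 2|2|3|3
1|0|3|1
2|1|0|3
1|3|3|1
step 9: 2|2|3|3
2|0|3|1
2|1|0|3
1|3|3|1
step 10: 2|2|3|3
3|0|3|1
2|1|0|3
1|3|3|1
step 11: 3|2|3|3
0|1|3|1
3|1|0|3
1|3|3|1
step 12: 3|2|3|3
1|1|3|1
3|1|0|3
1|3|3|1
step 13: 3|2|3|3
2|1|3|1
3|1|0|3
1|3|3|1
step 14: 3|2|3|3
3|1|3|1
3|1|0|3
1|3|3|1
step 15: 0|3|3|3
2|2|3|1
0|2|0|3
2|3|3|1
step 16: 0|3|3|3
3|2|3|1
0|2|0|3
2|3|3|1
step 17: 1|3|3|3
0|3|3|1
1|2|0|3
2|3|3|1
step 18: 1|3|3|3
1|3|3|1
1|2|0|3
2|3|3|1
step 19: 1|3|3|3
2|3|3|1
1|2|0|3
2|3|3|1
step 20: 1|3|3|3
3|3|3|1
1|2|0|3
2|3|3|1

1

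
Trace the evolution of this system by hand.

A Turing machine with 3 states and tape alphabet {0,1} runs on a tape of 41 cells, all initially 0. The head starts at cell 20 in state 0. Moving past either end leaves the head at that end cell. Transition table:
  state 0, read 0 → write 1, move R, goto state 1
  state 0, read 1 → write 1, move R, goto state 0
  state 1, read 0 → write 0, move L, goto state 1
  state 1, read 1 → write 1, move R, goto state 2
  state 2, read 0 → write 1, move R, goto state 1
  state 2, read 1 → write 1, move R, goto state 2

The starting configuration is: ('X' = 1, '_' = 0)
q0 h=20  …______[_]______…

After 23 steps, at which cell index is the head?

27

gen 0: q0 h=20  …______[_]______…
gen 1: q1 h=21  …_____X[_]______…
gen 2: q1 h=20  …______[X]______…
gen 3: q2 h=21  …_____X[_]______…
gen 4: q1 h=22  …____XX[_]______…
gen 5: q1 h=21  …_____X[X]______…
gen 6: q2 h=22  …____XX[_]______…
gen 7: q1 h=23  …___XXX[_]______…
gen 8: q1 h=22  …____XX[X]______…
gen 9: q2 h=23  …___XXX[_]______…
gen 10: q1 h=24  …__XXXX[_]______…
gen 11: q1 h=23  …___XXX[X]______…
gen 12: q2 h=24  …__XXXX[_]______…
gen 13: q1 h=25  …_XXXXX[_]______…
gen 14: q1 h=24  …__XXXX[X]______…
gen 15: q2 h=25  …_XXXXX[_]______…
gen 16: q1 h=26  …XXXXXX[_]______…
gen 17: q1 h=25  …_XXXXX[X]______…
gen 18: q2 h=26  …XXXXXX[_]______…
gen 19: q1 h=27  …XXXXXX[_]______…
gen 20: q1 h=26  …XXXXXX[X]______…
gen 21: q2 h=27  …XXXXXX[_]______…
gen 22: q1 h=28  …XXXXXX[_]______…
gen 23: q1 h=27  …XXXXXX[X]______…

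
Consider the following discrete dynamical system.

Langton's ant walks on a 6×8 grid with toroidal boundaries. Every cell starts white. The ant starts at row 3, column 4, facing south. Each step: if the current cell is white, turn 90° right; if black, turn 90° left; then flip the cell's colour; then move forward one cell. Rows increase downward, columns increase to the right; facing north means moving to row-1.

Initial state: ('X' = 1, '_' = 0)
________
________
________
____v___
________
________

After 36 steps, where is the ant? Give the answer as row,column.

5,4

[0] ________
________
________
____v___
________
________
[1] ________
________
________
___<X___
________
________
[2] ________
________
___^____
___XX___
________
________
[3] ________
________
___X>___
___XX___
________
________
[4] ________
________
___XX___
___Xv___
________
________
[5] ________
________
___XX___
___X_>__
________
________
[6] ________
________
___XX___
___X_X__
_____v__
________
[7] ________
________
___XX___
___X_X__
____<X__
________
[8] ________
________
___XX___
___X^X__
____XX__
________
[9] ________
________
___XX___
___XX>__
____XX__
________
[10] ________
________
___XX^__
___XX___
____XX__
________
[11] ________
________
___XXX>_
___XX___
____XX__
________
[12] ________
________
___XXXX_
___XX_v_
____XX__
________
[13] ________
________
___XXXX_
___XX<X_
____XX__
________
[14] ________
________
___XX^X_
___XXXX_
____XX__
________
[15] ________
________
___X<_X_
___XXXX_
____XX__
________
[16] ________
________
___X__X_
___XvXX_
____XX__
________
[17] ________
________
___X__X_
___X_>X_
____XX__
________
[18] ________
________
___X_^X_
___X__X_
____XX__
________
[19] ________
________
___X_X>_
___X__X_
____XX__
________
[20] ________
______^_
___X_X__
___X__X_
____XX__
________
[21] ________
______X>
___X_X__
___X__X_
____XX__
________
[22] ________
______XX
___X_X_v
___X__X_
____XX__
________
[23] ________
______XX
___X_X<X
___X__X_
____XX__
________
[24] ________
______^X
___X_XXX
___X__X_
____XX__
________
[25] ________
_____<_X
___X_XXX
___X__X_
____XX__
________
[26] _____^__
_____X_X
___X_XXX
___X__X_
____XX__
________
[27] _____X>_
_____X_X
___X_XXX
___X__X_
____XX__
________
[28] _____XX_
_____XvX
___X_XXX
___X__X_
____XX__
________
[29] _____XX_
_____<XX
___X_XXX
___X__X_
____XX__
________
[30] _____XX_
______XX
___X_vXX
___X__X_
____XX__
________
[31] _____XX_
______XX
___X__>X
___X__X_
____XX__
________
[32] _____XX_
______^X
___X___X
___X__X_
____XX__
________
[33] _____XX_
_____<_X
___X___X
___X__X_
____XX__
________
[34] _____^X_
_____X_X
___X___X
___X__X_
____XX__
________
[35] ____<_X_
_____X_X
___X___X
___X__X_
____XX__
________
[36] ____X_X_
_____X_X
___X___X
___X__X_
____XX__
____^___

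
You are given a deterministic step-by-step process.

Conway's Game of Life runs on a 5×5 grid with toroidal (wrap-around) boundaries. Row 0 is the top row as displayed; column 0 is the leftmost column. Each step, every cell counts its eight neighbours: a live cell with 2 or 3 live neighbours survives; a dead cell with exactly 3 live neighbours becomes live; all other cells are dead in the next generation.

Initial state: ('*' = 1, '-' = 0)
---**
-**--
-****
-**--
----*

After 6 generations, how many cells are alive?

[0] ---**
-**--
-****
-**--
----*
[1] *-***
-*---
-----
-*--*
*-*-*
[2] --*--
*****
*----
-*-**
--*--
[3] *---*
*-***
-----
*****
-**--
[4] -----
**-*-
-----
*--**
-----
[5] -----
-----
-***-
----*
----*
[6] -----
--*--
--**-
*-*-*
-----

6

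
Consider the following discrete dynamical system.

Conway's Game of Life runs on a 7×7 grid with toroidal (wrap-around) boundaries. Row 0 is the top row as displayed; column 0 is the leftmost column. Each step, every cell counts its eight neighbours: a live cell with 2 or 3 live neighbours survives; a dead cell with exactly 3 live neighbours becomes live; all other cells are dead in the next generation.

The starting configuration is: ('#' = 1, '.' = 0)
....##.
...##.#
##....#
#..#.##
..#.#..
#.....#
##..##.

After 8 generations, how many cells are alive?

6

gen 0: ....##.
...##.#
##....#
#..#.##
..#.#..
#.....#
##..##.
gen 1: #......
...##.#
.###...
..####.
.#.##..
#..##.#
##..#..
gen 2: ##.####
##.##..
.#.....
.....#.
##....#
......#
.#.###.
gen 3: .......
...#...
###.#..
.#....#
#....##
.##.#.#
.#.#...
gen 4: ..#....
.###...
####...
..#....
..#....
.####.#
##.#...
gen 5: #......
#......
#......
.......
.......
....#..
#...#..
gen 6: ##....#
##....#
.......
.......
.......
.......
.......
gen 7: .#....#
.#....#
#......
.......
.......
.......
#......
gen 8: .#....#
.#....#
#......
.......
.......
.......
#......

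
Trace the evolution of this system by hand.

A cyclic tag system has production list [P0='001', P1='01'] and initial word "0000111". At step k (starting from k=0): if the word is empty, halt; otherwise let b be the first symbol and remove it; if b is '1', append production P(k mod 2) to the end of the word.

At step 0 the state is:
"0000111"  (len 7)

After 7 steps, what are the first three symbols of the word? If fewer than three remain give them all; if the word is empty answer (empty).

t=0: "0000111"  (len 7)
t=1: "000111"  (len 6)
t=2: "00111"  (len 5)
t=3: "0111"  (len 4)
t=4: "111"  (len 3)
t=5: "11001"  (len 5)
t=6: "100101"  (len 6)
t=7: "00101001"  (len 8)

001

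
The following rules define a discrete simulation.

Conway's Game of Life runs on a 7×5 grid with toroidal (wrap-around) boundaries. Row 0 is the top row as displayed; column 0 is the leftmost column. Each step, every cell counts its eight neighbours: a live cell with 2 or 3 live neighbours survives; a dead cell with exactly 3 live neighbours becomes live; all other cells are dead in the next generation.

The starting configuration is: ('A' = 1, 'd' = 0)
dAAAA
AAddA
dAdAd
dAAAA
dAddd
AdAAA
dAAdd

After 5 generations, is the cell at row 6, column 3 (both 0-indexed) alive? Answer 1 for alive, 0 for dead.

1

t=0: dAAAA
AAddA
dAdAd
dAAAA
dAddd
AdAAA
dAAdd
t=1: ddddA
ddddd
ddddd
dAdAA
ddddd
AddAA
ddddd
t=2: ddddd
ddddd
ddddd
ddddd
ddAdd
ddddA
AddAd
t=3: ddddd
ddddd
ddddd
ddddd
ddddd
dddAA
ddddA
t=4: ddddd
ddddd
ddddd
ddddd
ddddd
dddAA
dddAA
t=5: ddddd
ddddd
ddddd
ddddd
ddddd
dddAA
dddAA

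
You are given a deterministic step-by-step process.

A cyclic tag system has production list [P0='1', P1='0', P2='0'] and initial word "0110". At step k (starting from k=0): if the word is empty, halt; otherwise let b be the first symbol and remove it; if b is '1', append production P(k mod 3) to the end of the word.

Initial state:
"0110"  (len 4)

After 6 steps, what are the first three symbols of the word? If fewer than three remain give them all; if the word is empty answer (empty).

step 0: "0110"  (len 4)
step 1: "110"  (len 3)
step 2: "100"  (len 3)
step 3: "000"  (len 3)
step 4: "00"  (len 2)
step 5: "0"  (len 1)
step 6: (halted — word empty)

(empty)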